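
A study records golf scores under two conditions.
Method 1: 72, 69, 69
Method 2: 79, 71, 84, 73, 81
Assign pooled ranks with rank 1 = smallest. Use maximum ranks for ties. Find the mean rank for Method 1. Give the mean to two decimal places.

2.67

Sorted (ascending): 69, 69, 71, 72, 73, 79, 81, 84
The 2 values of 69 occupy positions 1–2 → each gets rank 2.
Method 1 values → pooled ranks: 72→4, 69→2, 69→2
Mean rank = (4 + 2 + 2) / 3 = 2.67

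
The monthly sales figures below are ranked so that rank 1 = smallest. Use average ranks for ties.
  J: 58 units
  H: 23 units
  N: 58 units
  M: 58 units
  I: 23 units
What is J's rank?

Sorted (ascending): 23, 23, 58, 58, 58
The 2 values of 23 occupy positions 1–2 → average rank (1+2)/2 = 1.5.
The 3 values of 58 occupy positions 3–5 → average rank 4.
J has value 58 units → rank 4.

4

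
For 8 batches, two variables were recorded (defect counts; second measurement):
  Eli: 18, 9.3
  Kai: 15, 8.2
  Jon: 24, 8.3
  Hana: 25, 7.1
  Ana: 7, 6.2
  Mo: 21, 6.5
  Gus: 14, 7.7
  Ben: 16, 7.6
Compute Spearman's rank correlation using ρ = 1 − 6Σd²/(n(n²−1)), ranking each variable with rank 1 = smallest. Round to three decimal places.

0.190

Ranks of variable 1: 5, 3, 7, 8, 1, 6, 2, 4
Ranks of variable 2: 8, 6, 7, 3, 1, 2, 5, 4
d = r₁ − r₂: -3, -3, 0, 5, 0, 4, -3, 0
d²: 9, 9, 0, 25, 0, 16, 9, 0; Σd² = 68
ρ = 1 − 6·68/(8·63) = 1 − 408/504 = 0.190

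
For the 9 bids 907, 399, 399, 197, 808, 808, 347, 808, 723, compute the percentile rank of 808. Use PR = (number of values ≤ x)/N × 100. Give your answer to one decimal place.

N = 9.
Strictly below 808: 5. Equal to 808: 3.
PR = 8/9 × 100 = 88.9

88.9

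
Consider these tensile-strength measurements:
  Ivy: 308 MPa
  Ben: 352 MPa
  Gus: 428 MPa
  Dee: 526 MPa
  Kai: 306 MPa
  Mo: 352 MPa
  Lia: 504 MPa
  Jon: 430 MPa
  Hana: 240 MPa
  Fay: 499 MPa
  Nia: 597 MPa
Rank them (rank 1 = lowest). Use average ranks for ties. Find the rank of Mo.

4.5

Sorted (ascending): 240, 306, 308, 352, 352, 428, 430, 499, 504, 526, 597
The 2 values of 352 occupy positions 4–5 → average rank (4+5)/2 = 4.5.
Mo has value 352 MPa → rank 4.5.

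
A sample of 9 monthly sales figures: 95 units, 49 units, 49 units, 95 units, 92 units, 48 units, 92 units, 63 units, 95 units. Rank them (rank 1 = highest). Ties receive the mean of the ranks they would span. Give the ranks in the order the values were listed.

2, 7.5, 7.5, 2, 4.5, 9, 4.5, 6, 2

Sorted (descending): 95, 95, 95, 92, 92, 63, 49, 49, 48
The 3 values of 95 occupy positions 1–3 → average rank 2.
The 2 values of 92 occupy positions 4–5 → average rank (4+5)/2 = 4.5.
The 2 values of 49 occupy positions 7–8 → average rank (7+8)/2 = 7.5.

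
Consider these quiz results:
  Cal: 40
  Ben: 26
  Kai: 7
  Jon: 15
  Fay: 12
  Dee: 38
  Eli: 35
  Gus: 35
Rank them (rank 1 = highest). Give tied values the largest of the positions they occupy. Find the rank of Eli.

4

Sorted (descending): 40, 38, 35, 35, 26, 15, 12, 7
The 2 values of 35 occupy positions 3–4 → each gets rank 4.
Eli has value 35 → rank 4.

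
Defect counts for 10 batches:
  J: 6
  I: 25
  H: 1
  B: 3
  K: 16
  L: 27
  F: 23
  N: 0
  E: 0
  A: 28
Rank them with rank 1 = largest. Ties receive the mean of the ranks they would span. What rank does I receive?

3

Sorted (descending): 28, 27, 25, 23, 16, 6, 3, 1, 0, 0
The 2 values of 0 occupy positions 9–10 → average rank (9+10)/2 = 9.5.
I has value 25 → rank 3.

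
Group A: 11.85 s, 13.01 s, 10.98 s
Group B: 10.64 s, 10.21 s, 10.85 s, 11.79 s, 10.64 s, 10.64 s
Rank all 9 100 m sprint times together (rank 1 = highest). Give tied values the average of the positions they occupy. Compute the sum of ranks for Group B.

Sorted (descending): 13.01, 11.85, 11.79, 10.98, 10.85, 10.64, 10.64, 10.64, 10.21
The 3 values of 10.64 occupy positions 6–8 → average rank 7.
Group B values → pooled ranks: 10.64→7, 10.21→9, 10.85→5, 11.79→3, 10.64→7, 10.64→7
Rank sum = 7 + 9 + 5 + 3 + 7 + 7 = 38

38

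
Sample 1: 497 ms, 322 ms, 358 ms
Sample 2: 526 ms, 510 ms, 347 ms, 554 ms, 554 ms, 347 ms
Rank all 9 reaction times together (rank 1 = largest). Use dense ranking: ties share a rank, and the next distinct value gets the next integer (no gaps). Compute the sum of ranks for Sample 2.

Sorted (descending): 554, 554, 526, 510, 497, 358, 347, 347, 322
The 2 values of 554 share dense rank 1.
The 2 values of 347 share dense rank 6.
Remaining distinct values take the next consecutive integers.
Sample 2 values → pooled ranks: 526→2, 510→3, 347→6, 554→1, 554→1, 347→6
Rank sum = 2 + 3 + 6 + 1 + 1 + 6 = 19

19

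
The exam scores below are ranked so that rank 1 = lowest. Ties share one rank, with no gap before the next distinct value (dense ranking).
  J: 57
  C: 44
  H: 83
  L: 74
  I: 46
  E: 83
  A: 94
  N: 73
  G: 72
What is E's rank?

7

Sorted (ascending): 44, 46, 57, 72, 73, 74, 83, 83, 94
The 2 values of 83 share dense rank 7.
Remaining distinct values take the next consecutive integers.
E has value 83 → rank 7.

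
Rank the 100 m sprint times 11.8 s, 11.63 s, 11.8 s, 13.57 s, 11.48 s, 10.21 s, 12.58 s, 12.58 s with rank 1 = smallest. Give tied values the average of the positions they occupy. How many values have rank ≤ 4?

3

Sorted (ascending): 10.21, 11.48, 11.63, 11.8, 11.8, 12.58, 12.58, 13.57
The 2 values of 11.8 occupy positions 4–5 → average rank (4+5)/2 = 4.5.
The 2 values of 12.58 occupy positions 6–7 → average rank (6+7)/2 = 6.5.
Ranks ≤ 4: {1, 2, 3} → 3 values.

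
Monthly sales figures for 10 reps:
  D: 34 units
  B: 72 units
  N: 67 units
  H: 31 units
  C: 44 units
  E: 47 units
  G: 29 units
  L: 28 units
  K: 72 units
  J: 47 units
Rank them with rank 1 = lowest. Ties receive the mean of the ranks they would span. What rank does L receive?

1

Sorted (ascending): 28, 29, 31, 34, 44, 47, 47, 67, 72, 72
The 2 values of 47 occupy positions 6–7 → average rank (6+7)/2 = 6.5.
The 2 values of 72 occupy positions 9–10 → average rank (9+10)/2 = 9.5.
L has value 28 units → rank 1.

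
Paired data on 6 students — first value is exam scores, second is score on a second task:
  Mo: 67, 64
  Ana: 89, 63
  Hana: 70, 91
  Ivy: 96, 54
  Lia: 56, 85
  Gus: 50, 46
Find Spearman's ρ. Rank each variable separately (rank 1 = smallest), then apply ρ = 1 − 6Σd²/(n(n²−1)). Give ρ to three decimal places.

Ranks of variable 1: 3, 5, 4, 6, 2, 1
Ranks of variable 2: 4, 3, 6, 2, 5, 1
d = r₁ − r₂: -1, 2, -2, 4, -3, 0
d²: 1, 4, 4, 16, 9, 0; Σd² = 34
ρ = 1 − 6·34/(6·35) = 1 − 204/210 = 0.029

0.029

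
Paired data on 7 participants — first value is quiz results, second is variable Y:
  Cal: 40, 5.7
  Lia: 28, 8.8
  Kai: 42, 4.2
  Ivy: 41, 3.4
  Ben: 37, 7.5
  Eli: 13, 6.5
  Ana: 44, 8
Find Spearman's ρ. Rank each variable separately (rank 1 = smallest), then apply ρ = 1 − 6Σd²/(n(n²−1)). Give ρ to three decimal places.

Ranks of variable 1: 4, 2, 6, 5, 3, 1, 7
Ranks of variable 2: 3, 7, 2, 1, 5, 4, 6
d = r₁ − r₂: 1, -5, 4, 4, -2, -3, 1
d²: 1, 25, 16, 16, 4, 9, 1; Σd² = 72
ρ = 1 − 6·72/(7·48) = 1 − 432/336 = -0.286

-0.286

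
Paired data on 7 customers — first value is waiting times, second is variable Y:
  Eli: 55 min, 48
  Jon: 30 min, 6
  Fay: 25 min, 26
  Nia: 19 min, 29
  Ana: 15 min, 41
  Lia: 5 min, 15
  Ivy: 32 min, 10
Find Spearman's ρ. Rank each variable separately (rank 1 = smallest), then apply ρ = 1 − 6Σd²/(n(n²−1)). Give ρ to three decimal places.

0.000

Ranks of variable 1: 7, 5, 4, 3, 2, 1, 6
Ranks of variable 2: 7, 1, 4, 5, 6, 3, 2
d = r₁ − r₂: 0, 4, 0, -2, -4, -2, 4
d²: 0, 16, 0, 4, 16, 4, 16; Σd² = 56
ρ = 1 − 6·56/(7·48) = 1 − 336/336 = 0.000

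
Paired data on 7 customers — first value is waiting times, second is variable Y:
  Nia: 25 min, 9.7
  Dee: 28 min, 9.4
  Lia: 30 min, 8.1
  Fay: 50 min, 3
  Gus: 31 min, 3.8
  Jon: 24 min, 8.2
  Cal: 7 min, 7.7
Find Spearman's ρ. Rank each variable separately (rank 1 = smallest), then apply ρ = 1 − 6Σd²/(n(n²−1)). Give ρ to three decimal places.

Ranks of variable 1: 3, 4, 5, 7, 6, 2, 1
Ranks of variable 2: 7, 6, 4, 1, 2, 5, 3
d = r₁ − r₂: -4, -2, 1, 6, 4, -3, -2
d²: 16, 4, 1, 36, 16, 9, 4; Σd² = 86
ρ = 1 − 6·86/(7·48) = 1 − 516/336 = -0.536

-0.536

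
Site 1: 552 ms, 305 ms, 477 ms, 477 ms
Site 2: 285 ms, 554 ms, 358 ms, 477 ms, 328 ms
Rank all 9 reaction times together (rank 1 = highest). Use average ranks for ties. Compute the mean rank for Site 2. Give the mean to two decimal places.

Sorted (descending): 554, 552, 477, 477, 477, 358, 328, 305, 285
The 3 values of 477 occupy positions 3–5 → average rank 4.
Site 2 values → pooled ranks: 285→9, 554→1, 358→6, 477→4, 328→7
Mean rank = (9 + 1 + 6 + 4 + 7) / 5 = 5.40

5.40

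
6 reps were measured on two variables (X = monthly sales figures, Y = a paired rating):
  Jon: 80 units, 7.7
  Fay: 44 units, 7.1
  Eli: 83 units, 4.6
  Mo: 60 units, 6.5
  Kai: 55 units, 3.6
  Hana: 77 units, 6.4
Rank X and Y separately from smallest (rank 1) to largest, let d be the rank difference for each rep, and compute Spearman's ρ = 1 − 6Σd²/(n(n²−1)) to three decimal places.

-0.029

Ranks of variable 1: 5, 1, 6, 3, 2, 4
Ranks of variable 2: 6, 5, 2, 4, 1, 3
d = r₁ − r₂: -1, -4, 4, -1, 1, 1
d²: 1, 16, 16, 1, 1, 1; Σd² = 36
ρ = 1 − 6·36/(6·35) = 1 − 216/210 = -0.029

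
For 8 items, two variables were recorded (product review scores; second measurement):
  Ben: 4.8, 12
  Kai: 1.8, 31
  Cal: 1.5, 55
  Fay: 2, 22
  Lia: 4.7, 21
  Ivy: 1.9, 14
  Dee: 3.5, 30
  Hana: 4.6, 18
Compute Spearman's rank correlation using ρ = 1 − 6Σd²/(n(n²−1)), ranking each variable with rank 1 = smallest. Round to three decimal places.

Ranks of variable 1: 8, 2, 1, 4, 7, 3, 5, 6
Ranks of variable 2: 1, 7, 8, 5, 4, 2, 6, 3
d = r₁ − r₂: 7, -5, -7, -1, 3, 1, -1, 3
d²: 49, 25, 49, 1, 9, 1, 1, 9; Σd² = 144
ρ = 1 − 6·144/(8·63) = 1 − 864/504 = -0.714

-0.714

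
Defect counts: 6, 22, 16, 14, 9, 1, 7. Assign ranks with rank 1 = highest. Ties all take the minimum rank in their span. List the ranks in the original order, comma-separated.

6, 1, 2, 3, 4, 7, 5

Sorted (descending): 22, 16, 14, 9, 7, 6, 1
No ties — each value takes its position as its rank.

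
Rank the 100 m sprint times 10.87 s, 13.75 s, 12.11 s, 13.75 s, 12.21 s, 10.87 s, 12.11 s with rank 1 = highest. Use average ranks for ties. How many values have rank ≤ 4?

3

Sorted (descending): 13.75, 13.75, 12.21, 12.11, 12.11, 10.87, 10.87
The 2 values of 13.75 occupy positions 1–2 → average rank (1+2)/2 = 1.5.
The 2 values of 12.11 occupy positions 4–5 → average rank (4+5)/2 = 4.5.
The 2 values of 10.87 occupy positions 6–7 → average rank (6+7)/2 = 6.5.
Ranks ≤ 4: {1.5, 1.5, 3} → 3 values.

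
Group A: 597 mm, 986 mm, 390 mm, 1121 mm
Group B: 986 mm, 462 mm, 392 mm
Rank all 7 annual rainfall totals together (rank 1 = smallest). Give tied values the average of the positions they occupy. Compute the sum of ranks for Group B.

10.5

Sorted (ascending): 390, 392, 462, 597, 986, 986, 1121
The 2 values of 986 occupy positions 5–6 → average rank (5+6)/2 = 5.5.
Group B values → pooled ranks: 986→5.5, 462→3, 392→2
Rank sum = 5.5 + 3 + 2 = 10.5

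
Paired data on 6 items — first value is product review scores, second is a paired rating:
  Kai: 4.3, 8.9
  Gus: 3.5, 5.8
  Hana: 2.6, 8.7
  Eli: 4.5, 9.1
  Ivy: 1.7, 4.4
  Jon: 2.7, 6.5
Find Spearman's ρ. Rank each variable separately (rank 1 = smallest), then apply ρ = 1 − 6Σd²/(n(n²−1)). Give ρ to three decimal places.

Ranks of variable 1: 5, 4, 2, 6, 1, 3
Ranks of variable 2: 5, 2, 4, 6, 1, 3
d = r₁ − r₂: 0, 2, -2, 0, 0, 0
d²: 0, 4, 4, 0, 0, 0; Σd² = 8
ρ = 1 − 6·8/(6·35) = 1 − 48/210 = 0.771

0.771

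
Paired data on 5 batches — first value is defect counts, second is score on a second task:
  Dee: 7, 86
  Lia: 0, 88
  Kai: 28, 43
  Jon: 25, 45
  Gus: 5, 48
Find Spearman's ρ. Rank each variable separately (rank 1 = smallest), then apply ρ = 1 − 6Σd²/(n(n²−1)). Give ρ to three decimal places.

Ranks of variable 1: 3, 1, 5, 4, 2
Ranks of variable 2: 4, 5, 1, 2, 3
d = r₁ − r₂: -1, -4, 4, 2, -1
d²: 1, 16, 16, 4, 1; Σd² = 38
ρ = 1 − 6·38/(5·24) = 1 − 228/120 = -0.900

-0.900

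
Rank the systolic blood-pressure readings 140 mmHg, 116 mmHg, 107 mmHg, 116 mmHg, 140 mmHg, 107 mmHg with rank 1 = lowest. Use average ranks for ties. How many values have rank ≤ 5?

Sorted (ascending): 107, 107, 116, 116, 140, 140
The 2 values of 107 occupy positions 1–2 → average rank (1+2)/2 = 1.5.
The 2 values of 116 occupy positions 3–4 → average rank (3+4)/2 = 3.5.
The 2 values of 140 occupy positions 5–6 → average rank (5+6)/2 = 5.5.
Ranks ≤ 5: {1.5, 1.5, 3.5, 3.5} → 4 values.

4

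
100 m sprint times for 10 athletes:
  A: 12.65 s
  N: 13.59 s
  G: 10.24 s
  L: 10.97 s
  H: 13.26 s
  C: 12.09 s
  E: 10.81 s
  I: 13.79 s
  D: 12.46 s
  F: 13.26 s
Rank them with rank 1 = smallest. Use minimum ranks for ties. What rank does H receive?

7

Sorted (ascending): 10.24, 10.81, 10.97, 12.09, 12.46, 12.65, 13.26, 13.26, 13.59, 13.79
The 2 values of 13.26 occupy positions 7–8 → each gets rank 7.
H has value 13.26 s → rank 7.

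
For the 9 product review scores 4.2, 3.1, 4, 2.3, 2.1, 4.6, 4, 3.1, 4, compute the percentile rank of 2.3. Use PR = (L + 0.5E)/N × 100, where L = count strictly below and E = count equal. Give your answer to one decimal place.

16.7

N = 9.
Strictly below 2.3: 1. Equal to 2.3: 1.
PR = (1 + 0.5·1)/9 × 100 = 16.7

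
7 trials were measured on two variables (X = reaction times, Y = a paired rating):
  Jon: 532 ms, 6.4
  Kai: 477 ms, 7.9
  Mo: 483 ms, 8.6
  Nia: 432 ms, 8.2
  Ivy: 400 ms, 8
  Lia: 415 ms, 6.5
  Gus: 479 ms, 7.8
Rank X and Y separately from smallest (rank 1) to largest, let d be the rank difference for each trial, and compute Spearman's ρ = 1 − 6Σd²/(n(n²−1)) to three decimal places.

Ranks of variable 1: 7, 4, 6, 3, 1, 2, 5
Ranks of variable 2: 1, 4, 7, 6, 5, 2, 3
d = r₁ − r₂: 6, 0, -1, -3, -4, 0, 2
d²: 36, 0, 1, 9, 16, 0, 4; Σd² = 66
ρ = 1 − 6·66/(7·48) = 1 − 396/336 = -0.179

-0.179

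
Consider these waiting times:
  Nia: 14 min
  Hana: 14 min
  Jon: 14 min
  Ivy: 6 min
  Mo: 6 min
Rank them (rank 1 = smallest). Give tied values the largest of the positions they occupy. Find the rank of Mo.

2

Sorted (ascending): 6, 6, 14, 14, 14
The 2 values of 6 occupy positions 1–2 → each gets rank 2.
The 3 values of 14 occupy positions 3–5 → each gets rank 5.
Mo has value 6 min → rank 2.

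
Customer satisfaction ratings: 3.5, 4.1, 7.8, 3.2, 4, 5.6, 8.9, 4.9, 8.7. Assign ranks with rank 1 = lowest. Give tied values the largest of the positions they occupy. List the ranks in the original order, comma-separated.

Sorted (ascending): 3.2, 3.5, 4, 4.1, 4.9, 5.6, 7.8, 8.7, 8.9
No ties — each value takes its position as its rank.

2, 4, 7, 1, 3, 6, 9, 5, 8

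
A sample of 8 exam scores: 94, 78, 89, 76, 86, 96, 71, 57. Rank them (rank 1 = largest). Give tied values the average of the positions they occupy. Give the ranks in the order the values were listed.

Sorted (descending): 96, 94, 89, 86, 78, 76, 71, 57
No ties — each value takes its position as its rank.

2, 5, 3, 6, 4, 1, 7, 8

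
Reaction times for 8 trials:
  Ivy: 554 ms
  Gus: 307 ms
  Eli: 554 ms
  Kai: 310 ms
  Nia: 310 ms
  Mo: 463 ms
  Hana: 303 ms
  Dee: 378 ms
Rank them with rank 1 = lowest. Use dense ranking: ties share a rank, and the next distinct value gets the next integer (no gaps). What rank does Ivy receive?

Sorted (ascending): 303, 307, 310, 310, 378, 463, 554, 554
The 2 values of 310 share dense rank 3.
The 2 values of 554 share dense rank 6.
Remaining distinct values take the next consecutive integers.
Ivy has value 554 ms → rank 6.

6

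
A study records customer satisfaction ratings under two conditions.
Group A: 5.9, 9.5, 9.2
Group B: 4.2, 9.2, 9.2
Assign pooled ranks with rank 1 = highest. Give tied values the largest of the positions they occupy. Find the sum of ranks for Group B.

14

Sorted (descending): 9.5, 9.2, 9.2, 9.2, 5.9, 4.2
The 3 values of 9.2 occupy positions 2–4 → each gets rank 4.
Group B values → pooled ranks: 4.2→6, 9.2→4, 9.2→4
Rank sum = 6 + 4 + 4 = 14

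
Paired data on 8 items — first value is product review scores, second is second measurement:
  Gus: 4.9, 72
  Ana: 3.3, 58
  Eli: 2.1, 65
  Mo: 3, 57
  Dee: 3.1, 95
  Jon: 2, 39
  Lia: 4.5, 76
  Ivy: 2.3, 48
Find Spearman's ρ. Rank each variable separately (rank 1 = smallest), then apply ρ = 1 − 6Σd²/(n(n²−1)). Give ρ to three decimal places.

0.667

Ranks of variable 1: 8, 6, 2, 4, 5, 1, 7, 3
Ranks of variable 2: 6, 4, 5, 3, 8, 1, 7, 2
d = r₁ − r₂: 2, 2, -3, 1, -3, 0, 0, 1
d²: 4, 4, 9, 1, 9, 0, 0, 1; Σd² = 28
ρ = 1 − 6·28/(8·63) = 1 − 168/504 = 0.667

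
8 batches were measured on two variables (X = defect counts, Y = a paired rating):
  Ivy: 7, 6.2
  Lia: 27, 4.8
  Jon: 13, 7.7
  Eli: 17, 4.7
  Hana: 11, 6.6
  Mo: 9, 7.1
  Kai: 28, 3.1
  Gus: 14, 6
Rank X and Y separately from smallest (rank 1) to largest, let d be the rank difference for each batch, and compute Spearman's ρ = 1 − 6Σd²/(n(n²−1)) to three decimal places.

Ranks of variable 1: 1, 7, 4, 6, 3, 2, 8, 5
Ranks of variable 2: 5, 3, 8, 2, 6, 7, 1, 4
d = r₁ − r₂: -4, 4, -4, 4, -3, -5, 7, 1
d²: 16, 16, 16, 16, 9, 25, 49, 1; Σd² = 148
ρ = 1 − 6·148/(8·63) = 1 − 888/504 = -0.762

-0.762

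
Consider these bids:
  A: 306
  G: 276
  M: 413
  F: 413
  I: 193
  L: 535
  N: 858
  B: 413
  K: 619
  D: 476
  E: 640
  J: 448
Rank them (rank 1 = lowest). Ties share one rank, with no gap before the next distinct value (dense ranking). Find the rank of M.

Sorted (ascending): 193, 276, 306, 413, 413, 413, 448, 476, 535, 619, 640, 858
The 3 values of 413 share dense rank 4.
Remaining distinct values take the next consecutive integers.
M has value 413 → rank 4.

4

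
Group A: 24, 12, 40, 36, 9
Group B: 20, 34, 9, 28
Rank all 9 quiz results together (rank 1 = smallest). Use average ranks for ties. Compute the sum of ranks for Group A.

26.5

Sorted (ascending): 9, 9, 12, 20, 24, 28, 34, 36, 40
The 2 values of 9 occupy positions 1–2 → average rank (1+2)/2 = 1.5.
Group A values → pooled ranks: 24→5, 12→3, 40→9, 36→8, 9→1.5
Rank sum = 5 + 3 + 9 + 8 + 1.5 = 26.5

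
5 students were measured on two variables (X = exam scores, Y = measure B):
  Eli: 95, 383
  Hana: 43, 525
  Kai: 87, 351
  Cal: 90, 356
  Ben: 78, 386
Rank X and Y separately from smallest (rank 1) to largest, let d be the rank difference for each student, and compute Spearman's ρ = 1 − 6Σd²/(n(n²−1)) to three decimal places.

-0.600

Ranks of variable 1: 5, 1, 3, 4, 2
Ranks of variable 2: 3, 5, 1, 2, 4
d = r₁ − r₂: 2, -4, 2, 2, -2
d²: 4, 16, 4, 4, 4; Σd² = 32
ρ = 1 − 6·32/(5·24) = 1 − 192/120 = -0.600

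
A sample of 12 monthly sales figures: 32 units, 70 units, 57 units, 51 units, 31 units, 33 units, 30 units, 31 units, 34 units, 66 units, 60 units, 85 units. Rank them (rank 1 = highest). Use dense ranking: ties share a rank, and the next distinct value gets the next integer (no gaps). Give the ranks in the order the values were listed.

9, 2, 5, 6, 10, 8, 11, 10, 7, 3, 4, 1

Sorted (descending): 85, 70, 66, 60, 57, 51, 34, 33, 32, 31, 31, 30
The 2 values of 31 share dense rank 10.
Remaining distinct values take the next consecutive integers.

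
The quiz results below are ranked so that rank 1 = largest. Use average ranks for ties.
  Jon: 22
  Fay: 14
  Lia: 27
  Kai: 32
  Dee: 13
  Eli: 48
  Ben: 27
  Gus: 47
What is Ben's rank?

4.5

Sorted (descending): 48, 47, 32, 27, 27, 22, 14, 13
The 2 values of 27 occupy positions 4–5 → average rank (4+5)/2 = 4.5.
Ben has value 27 → rank 4.5.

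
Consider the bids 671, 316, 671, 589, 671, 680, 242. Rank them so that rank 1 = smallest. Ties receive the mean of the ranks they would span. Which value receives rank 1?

Sorted (ascending): 242, 316, 589, 671, 671, 671, 680
The 3 values of 671 occupy positions 4–6 → average rank 5.
Rank 1 → value 242.

242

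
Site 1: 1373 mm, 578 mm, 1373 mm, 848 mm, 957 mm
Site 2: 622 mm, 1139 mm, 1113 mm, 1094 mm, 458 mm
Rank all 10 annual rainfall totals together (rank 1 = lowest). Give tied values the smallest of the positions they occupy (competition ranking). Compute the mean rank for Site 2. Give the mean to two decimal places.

5.00

Sorted (ascending): 458, 578, 622, 848, 957, 1094, 1113, 1139, 1373, 1373
The 2 values of 1373 occupy positions 9–10 → each gets rank 9.
Site 2 values → pooled ranks: 622→3, 1139→8, 1113→7, 1094→6, 458→1
Mean rank = (3 + 8 + 7 + 6 + 1) / 5 = 5.00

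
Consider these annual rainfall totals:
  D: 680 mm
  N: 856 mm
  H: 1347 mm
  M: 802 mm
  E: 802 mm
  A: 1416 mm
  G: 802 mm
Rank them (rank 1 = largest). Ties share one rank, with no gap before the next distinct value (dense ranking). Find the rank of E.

Sorted (descending): 1416, 1347, 856, 802, 802, 802, 680
The 3 values of 802 share dense rank 4.
Remaining distinct values take the next consecutive integers.
E has value 802 mm → rank 4.

4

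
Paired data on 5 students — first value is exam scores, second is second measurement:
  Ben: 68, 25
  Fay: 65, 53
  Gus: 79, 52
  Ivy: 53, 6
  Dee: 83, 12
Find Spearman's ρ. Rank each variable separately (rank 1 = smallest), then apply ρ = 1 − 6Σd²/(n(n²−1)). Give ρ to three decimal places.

Ranks of variable 1: 3, 2, 4, 1, 5
Ranks of variable 2: 3, 5, 4, 1, 2
d = r₁ − r₂: 0, -3, 0, 0, 3
d²: 0, 9, 0, 0, 9; Σd² = 18
ρ = 1 − 6·18/(5·24) = 1 − 108/120 = 0.100

0.100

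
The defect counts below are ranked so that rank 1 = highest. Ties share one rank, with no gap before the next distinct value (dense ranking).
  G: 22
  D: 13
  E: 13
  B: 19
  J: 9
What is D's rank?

Sorted (descending): 22, 19, 13, 13, 9
The 2 values of 13 share dense rank 3.
Remaining distinct values take the next consecutive integers.
D has value 13 → rank 3.

3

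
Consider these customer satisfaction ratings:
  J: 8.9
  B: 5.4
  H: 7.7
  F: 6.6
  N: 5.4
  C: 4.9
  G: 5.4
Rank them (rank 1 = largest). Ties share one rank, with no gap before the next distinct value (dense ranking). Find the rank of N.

4

Sorted (descending): 8.9, 7.7, 6.6, 5.4, 5.4, 5.4, 4.9
The 3 values of 5.4 share dense rank 4.
Remaining distinct values take the next consecutive integers.
N has value 5.4 → rank 4.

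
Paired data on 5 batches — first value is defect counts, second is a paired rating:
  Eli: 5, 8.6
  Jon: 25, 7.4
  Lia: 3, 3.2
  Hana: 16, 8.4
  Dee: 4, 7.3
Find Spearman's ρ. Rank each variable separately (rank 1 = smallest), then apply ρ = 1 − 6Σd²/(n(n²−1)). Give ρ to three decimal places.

0.600

Ranks of variable 1: 3, 5, 1, 4, 2
Ranks of variable 2: 5, 3, 1, 4, 2
d = r₁ − r₂: -2, 2, 0, 0, 0
d²: 4, 4, 0, 0, 0; Σd² = 8
ρ = 1 − 6·8/(5·24) = 1 − 48/120 = 0.600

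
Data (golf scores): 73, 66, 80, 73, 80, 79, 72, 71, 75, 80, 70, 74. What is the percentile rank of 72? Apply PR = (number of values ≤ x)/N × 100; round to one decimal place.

N = 12.
Strictly below 72: 3. Equal to 72: 1.
PR = 4/12 × 100 = 33.3

33.3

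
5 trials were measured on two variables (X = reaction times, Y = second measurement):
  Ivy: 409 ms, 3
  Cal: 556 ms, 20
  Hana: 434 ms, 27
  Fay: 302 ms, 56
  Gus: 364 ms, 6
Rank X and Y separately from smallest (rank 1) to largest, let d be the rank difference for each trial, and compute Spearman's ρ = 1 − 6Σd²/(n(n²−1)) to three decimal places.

Ranks of variable 1: 3, 5, 4, 1, 2
Ranks of variable 2: 1, 3, 4, 5, 2
d = r₁ − r₂: 2, 2, 0, -4, 0
d²: 4, 4, 0, 16, 0; Σd² = 24
ρ = 1 − 6·24/(5·24) = 1 − 144/120 = -0.200

-0.200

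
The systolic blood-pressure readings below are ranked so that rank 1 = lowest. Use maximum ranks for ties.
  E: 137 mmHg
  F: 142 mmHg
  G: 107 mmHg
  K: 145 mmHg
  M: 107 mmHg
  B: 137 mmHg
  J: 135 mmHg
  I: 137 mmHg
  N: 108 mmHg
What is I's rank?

Sorted (ascending): 107, 107, 108, 135, 137, 137, 137, 142, 145
The 2 values of 107 occupy positions 1–2 → each gets rank 2.
The 3 values of 137 occupy positions 5–7 → each gets rank 7.
I has value 137 mmHg → rank 7.

7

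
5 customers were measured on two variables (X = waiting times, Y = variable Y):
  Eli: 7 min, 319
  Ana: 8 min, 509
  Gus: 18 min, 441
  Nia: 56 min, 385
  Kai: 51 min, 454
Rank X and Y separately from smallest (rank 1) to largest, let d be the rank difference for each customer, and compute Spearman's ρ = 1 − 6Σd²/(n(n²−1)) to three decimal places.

0.100

Ranks of variable 1: 1, 2, 3, 5, 4
Ranks of variable 2: 1, 5, 3, 2, 4
d = r₁ − r₂: 0, -3, 0, 3, 0
d²: 0, 9, 0, 9, 0; Σd² = 18
ρ = 1 − 6·18/(5·24) = 1 − 108/120 = 0.100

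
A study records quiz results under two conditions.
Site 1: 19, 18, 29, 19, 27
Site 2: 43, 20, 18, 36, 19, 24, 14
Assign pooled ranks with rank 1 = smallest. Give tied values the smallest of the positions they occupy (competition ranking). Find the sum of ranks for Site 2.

45

Sorted (ascending): 14, 18, 18, 19, 19, 19, 20, 24, 27, 29, 36, 43
The 2 values of 18 occupy positions 2–3 → each gets rank 2.
The 3 values of 19 occupy positions 4–6 → each gets rank 4.
Site 2 values → pooled ranks: 43→12, 20→7, 18→2, 36→11, 19→4, 24→8, 14→1
Rank sum = 12 + 7 + 2 + 11 + 4 + 8 + 1 = 45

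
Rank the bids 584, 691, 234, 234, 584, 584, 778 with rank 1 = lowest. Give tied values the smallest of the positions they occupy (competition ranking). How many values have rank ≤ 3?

Sorted (ascending): 234, 234, 584, 584, 584, 691, 778
The 2 values of 234 occupy positions 1–2 → each gets rank 1.
The 3 values of 584 occupy positions 3–5 → each gets rank 3.
Ranks ≤ 3: {1, 1, 3, 3, 3} → 5 values.

5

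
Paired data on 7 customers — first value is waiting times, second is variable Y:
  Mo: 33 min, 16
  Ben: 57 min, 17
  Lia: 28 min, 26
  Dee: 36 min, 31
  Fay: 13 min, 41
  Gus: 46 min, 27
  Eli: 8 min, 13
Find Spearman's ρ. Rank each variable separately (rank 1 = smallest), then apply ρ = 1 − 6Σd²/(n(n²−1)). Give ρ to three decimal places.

0.143

Ranks of variable 1: 4, 7, 3, 5, 2, 6, 1
Ranks of variable 2: 2, 3, 4, 6, 7, 5, 1
d = r₁ − r₂: 2, 4, -1, -1, -5, 1, 0
d²: 4, 16, 1, 1, 25, 1, 0; Σd² = 48
ρ = 1 − 6·48/(7·48) = 1 − 288/336 = 0.143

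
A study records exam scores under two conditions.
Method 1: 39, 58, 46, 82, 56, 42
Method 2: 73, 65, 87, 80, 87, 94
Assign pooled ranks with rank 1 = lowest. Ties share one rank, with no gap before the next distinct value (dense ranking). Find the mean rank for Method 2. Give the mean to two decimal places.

Sorted (ascending): 39, 42, 46, 56, 58, 65, 73, 80, 82, 87, 87, 94
The 2 values of 87 share dense rank 10.
Remaining distinct values take the next consecutive integers.
Method 2 values → pooled ranks: 73→7, 65→6, 87→10, 80→8, 87→10, 94→11
Mean rank = (7 + 6 + 10 + 8 + 10 + 11) / 6 = 8.67

8.67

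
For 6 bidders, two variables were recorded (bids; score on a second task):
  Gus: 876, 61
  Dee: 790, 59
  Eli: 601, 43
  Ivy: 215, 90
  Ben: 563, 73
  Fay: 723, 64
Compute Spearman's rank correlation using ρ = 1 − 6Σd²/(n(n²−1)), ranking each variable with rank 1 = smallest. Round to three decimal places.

-0.600

Ranks of variable 1: 6, 5, 3, 1, 2, 4
Ranks of variable 2: 3, 2, 1, 6, 5, 4
d = r₁ − r₂: 3, 3, 2, -5, -3, 0
d²: 9, 9, 4, 25, 9, 0; Σd² = 56
ρ = 1 − 6·56/(6·35) = 1 − 336/210 = -0.600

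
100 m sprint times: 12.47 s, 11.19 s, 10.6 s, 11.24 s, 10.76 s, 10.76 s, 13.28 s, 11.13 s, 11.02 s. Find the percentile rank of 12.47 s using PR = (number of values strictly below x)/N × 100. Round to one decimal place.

77.8

N = 9.
Strictly below 12.47: 7. Equal to 12.47: 1.
PR = 7/9 × 100 = 77.8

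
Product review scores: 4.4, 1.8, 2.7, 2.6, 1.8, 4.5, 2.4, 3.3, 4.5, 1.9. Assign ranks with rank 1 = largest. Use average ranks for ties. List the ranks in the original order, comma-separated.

Sorted (descending): 4.5, 4.5, 4.4, 3.3, 2.7, 2.6, 2.4, 1.9, 1.8, 1.8
The 2 values of 4.5 occupy positions 1–2 → average rank (1+2)/2 = 1.5.
The 2 values of 1.8 occupy positions 9–10 → average rank (9+10)/2 = 9.5.

3, 9.5, 5, 6, 9.5, 1.5, 7, 4, 1.5, 8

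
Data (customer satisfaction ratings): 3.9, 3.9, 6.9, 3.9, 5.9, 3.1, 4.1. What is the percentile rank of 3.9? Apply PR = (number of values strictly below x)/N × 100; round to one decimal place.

14.3

N = 7.
Strictly below 3.9: 1. Equal to 3.9: 3.
PR = 1/7 × 100 = 14.3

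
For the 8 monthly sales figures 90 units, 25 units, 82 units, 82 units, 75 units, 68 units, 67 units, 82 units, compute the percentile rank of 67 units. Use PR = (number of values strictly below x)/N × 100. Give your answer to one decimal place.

N = 8.
Strictly below 67: 1. Equal to 67: 1.
PR = 1/8 × 100 = 12.5

12.5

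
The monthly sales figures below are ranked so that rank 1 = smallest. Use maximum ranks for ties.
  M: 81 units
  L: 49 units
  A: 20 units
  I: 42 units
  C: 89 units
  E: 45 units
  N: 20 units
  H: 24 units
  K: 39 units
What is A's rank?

Sorted (ascending): 20, 20, 24, 39, 42, 45, 49, 81, 89
The 2 values of 20 occupy positions 1–2 → each gets rank 2.
A has value 20 units → rank 2.

2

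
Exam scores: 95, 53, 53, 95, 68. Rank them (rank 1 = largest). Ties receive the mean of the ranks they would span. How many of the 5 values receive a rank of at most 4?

Sorted (descending): 95, 95, 68, 53, 53
The 2 values of 95 occupy positions 1–2 → average rank (1+2)/2 = 1.5.
The 2 values of 53 occupy positions 4–5 → average rank (4+5)/2 = 4.5.
Ranks ≤ 4: {1.5, 1.5, 3} → 3 values.

3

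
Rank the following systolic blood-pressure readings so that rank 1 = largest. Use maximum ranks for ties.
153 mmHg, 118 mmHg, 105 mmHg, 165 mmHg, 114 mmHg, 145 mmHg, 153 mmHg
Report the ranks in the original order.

Sorted (descending): 165, 153, 153, 145, 118, 114, 105
The 2 values of 153 occupy positions 2–3 → each gets rank 3.

3, 5, 7, 1, 6, 4, 3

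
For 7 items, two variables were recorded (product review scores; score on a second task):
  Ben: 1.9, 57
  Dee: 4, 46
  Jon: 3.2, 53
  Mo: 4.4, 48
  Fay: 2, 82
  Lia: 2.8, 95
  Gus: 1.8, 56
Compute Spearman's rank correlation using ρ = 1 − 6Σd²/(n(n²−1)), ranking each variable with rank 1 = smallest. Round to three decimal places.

-0.607

Ranks of variable 1: 2, 6, 5, 7, 3, 4, 1
Ranks of variable 2: 5, 1, 3, 2, 6, 7, 4
d = r₁ − r₂: -3, 5, 2, 5, -3, -3, -3
d²: 9, 25, 4, 25, 9, 9, 9; Σd² = 90
ρ = 1 − 6·90/(7·48) = 1 − 540/336 = -0.607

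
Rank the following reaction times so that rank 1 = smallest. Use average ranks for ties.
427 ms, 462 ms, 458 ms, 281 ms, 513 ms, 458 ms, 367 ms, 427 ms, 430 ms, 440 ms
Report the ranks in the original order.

Sorted (ascending): 281, 367, 427, 427, 430, 440, 458, 458, 462, 513
The 2 values of 427 occupy positions 3–4 → average rank (3+4)/2 = 3.5.
The 2 values of 458 occupy positions 7–8 → average rank (7+8)/2 = 7.5.

3.5, 9, 7.5, 1, 10, 7.5, 2, 3.5, 5, 6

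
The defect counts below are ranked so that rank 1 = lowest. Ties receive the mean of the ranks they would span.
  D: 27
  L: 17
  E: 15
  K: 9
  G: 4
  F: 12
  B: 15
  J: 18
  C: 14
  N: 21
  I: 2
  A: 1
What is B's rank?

Sorted (ascending): 1, 2, 4, 9, 12, 14, 15, 15, 17, 18, 21, 27
The 2 values of 15 occupy positions 7–8 → average rank (7+8)/2 = 7.5.
B has value 15 → rank 7.5.

7.5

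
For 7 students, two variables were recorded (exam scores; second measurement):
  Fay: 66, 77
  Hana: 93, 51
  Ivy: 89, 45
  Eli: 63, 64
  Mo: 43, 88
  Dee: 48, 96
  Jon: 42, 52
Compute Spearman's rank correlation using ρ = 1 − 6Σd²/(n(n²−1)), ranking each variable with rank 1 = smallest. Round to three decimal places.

-0.536

Ranks of variable 1: 5, 7, 6, 4, 2, 3, 1
Ranks of variable 2: 5, 2, 1, 4, 6, 7, 3
d = r₁ − r₂: 0, 5, 5, 0, -4, -4, -2
d²: 0, 25, 25, 0, 16, 16, 4; Σd² = 86
ρ = 1 − 6·86/(7·48) = 1 − 516/336 = -0.536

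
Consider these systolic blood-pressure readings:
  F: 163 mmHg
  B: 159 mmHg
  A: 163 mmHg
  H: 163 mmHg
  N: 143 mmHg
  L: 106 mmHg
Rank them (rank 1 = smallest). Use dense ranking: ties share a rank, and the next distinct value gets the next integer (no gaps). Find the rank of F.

Sorted (ascending): 106, 143, 159, 163, 163, 163
The 3 values of 163 share dense rank 4.
Remaining distinct values take the next consecutive integers.
F has value 163 mmHg → rank 4.

4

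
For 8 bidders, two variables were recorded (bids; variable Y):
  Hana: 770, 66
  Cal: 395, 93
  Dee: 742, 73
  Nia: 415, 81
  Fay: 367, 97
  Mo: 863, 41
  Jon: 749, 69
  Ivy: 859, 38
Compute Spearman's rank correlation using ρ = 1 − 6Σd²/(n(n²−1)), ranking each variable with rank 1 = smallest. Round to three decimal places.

-0.976

Ranks of variable 1: 6, 2, 4, 3, 1, 8, 5, 7
Ranks of variable 2: 3, 7, 5, 6, 8, 2, 4, 1
d = r₁ − r₂: 3, -5, -1, -3, -7, 6, 1, 6
d²: 9, 25, 1, 9, 49, 36, 1, 36; Σd² = 166
ρ = 1 − 6·166/(8·63) = 1 − 996/504 = -0.976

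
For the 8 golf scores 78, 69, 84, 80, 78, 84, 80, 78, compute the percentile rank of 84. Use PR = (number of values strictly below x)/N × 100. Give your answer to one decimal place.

N = 8.
Strictly below 84: 6. Equal to 84: 2.
PR = 6/8 × 100 = 75.0

75.0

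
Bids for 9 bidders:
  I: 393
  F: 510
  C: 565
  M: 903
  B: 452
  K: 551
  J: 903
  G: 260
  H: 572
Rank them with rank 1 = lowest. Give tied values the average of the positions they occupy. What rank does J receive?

Sorted (ascending): 260, 393, 452, 510, 551, 565, 572, 903, 903
The 2 values of 903 occupy positions 8–9 → average rank (8+9)/2 = 8.5.
J has value 903 → rank 8.5.

8.5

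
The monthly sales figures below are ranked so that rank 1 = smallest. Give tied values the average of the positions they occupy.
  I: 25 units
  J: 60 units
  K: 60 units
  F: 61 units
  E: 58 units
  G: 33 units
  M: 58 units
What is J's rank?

Sorted (ascending): 25, 33, 58, 58, 60, 60, 61
The 2 values of 58 occupy positions 3–4 → average rank (3+4)/2 = 3.5.
The 2 values of 60 occupy positions 5–6 → average rank (5+6)/2 = 5.5.
J has value 60 units → rank 5.5.

5.5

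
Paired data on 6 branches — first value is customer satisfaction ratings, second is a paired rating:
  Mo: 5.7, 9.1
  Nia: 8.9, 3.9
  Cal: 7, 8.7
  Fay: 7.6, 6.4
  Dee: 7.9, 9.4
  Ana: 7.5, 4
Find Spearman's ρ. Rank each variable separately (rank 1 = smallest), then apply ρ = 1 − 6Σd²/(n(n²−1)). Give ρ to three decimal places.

Ranks of variable 1: 1, 6, 2, 4, 5, 3
Ranks of variable 2: 5, 1, 4, 3, 6, 2
d = r₁ − r₂: -4, 5, -2, 1, -1, 1
d²: 16, 25, 4, 1, 1, 1; Σd² = 48
ρ = 1 − 6·48/(6·35) = 1 − 288/210 = -0.371

-0.371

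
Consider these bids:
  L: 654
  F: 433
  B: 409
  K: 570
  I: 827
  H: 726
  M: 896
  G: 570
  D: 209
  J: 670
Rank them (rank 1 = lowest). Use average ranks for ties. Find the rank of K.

4.5

Sorted (ascending): 209, 409, 433, 570, 570, 654, 670, 726, 827, 896
The 2 values of 570 occupy positions 4–5 → average rank (4+5)/2 = 4.5.
K has value 570 → rank 4.5.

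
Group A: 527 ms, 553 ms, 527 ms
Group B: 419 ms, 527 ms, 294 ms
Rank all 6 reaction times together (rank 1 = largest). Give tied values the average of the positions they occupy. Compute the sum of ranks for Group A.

7

Sorted (descending): 553, 527, 527, 527, 419, 294
The 3 values of 527 occupy positions 2–4 → average rank 3.
Group A values → pooled ranks: 527→3, 553→1, 527→3
Rank sum = 3 + 1 + 3 = 7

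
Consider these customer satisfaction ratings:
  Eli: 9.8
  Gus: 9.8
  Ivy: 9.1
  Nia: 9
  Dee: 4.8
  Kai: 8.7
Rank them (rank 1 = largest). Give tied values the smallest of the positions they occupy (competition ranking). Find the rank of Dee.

Sorted (descending): 9.8, 9.8, 9.1, 9, 8.7, 4.8
The 2 values of 9.8 occupy positions 1–2 → each gets rank 1.
Dee has value 4.8 → rank 6.

6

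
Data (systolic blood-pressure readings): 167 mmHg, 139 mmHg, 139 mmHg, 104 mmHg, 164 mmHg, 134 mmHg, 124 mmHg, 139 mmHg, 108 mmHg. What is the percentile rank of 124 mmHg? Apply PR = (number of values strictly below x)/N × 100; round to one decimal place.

22.2

N = 9.
Strictly below 124: 2. Equal to 124: 1.
PR = 2/9 × 100 = 22.2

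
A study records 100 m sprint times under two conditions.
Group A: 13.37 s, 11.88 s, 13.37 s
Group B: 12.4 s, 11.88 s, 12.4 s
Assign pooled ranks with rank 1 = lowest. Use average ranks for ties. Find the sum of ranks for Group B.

Sorted (ascending): 11.88, 11.88, 12.4, 12.4, 13.37, 13.37
The 2 values of 11.88 occupy positions 1–2 → average rank (1+2)/2 = 1.5.
The 2 values of 12.4 occupy positions 3–4 → average rank (3+4)/2 = 3.5.
The 2 values of 13.37 occupy positions 5–6 → average rank (5+6)/2 = 5.5.
Group B values → pooled ranks: 12.4→3.5, 11.88→1.5, 12.4→3.5
Rank sum = 3.5 + 1.5 + 3.5 = 8.5

8.5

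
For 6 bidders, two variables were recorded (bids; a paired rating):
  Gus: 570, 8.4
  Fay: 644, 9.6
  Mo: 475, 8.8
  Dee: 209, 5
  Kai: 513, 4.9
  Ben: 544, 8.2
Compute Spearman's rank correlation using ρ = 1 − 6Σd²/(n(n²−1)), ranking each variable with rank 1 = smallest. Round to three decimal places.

0.543

Ranks of variable 1: 5, 6, 2, 1, 3, 4
Ranks of variable 2: 4, 6, 5, 2, 1, 3
d = r₁ − r₂: 1, 0, -3, -1, 2, 1
d²: 1, 0, 9, 1, 4, 1; Σd² = 16
ρ = 1 − 6·16/(6·35) = 1 − 96/210 = 0.543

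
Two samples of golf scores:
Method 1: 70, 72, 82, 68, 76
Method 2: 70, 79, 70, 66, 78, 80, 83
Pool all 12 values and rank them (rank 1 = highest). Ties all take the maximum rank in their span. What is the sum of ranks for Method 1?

Sorted (descending): 83, 82, 80, 79, 78, 76, 72, 70, 70, 70, 68, 66
The 3 values of 70 occupy positions 8–10 → each gets rank 10.
Method 1 values → pooled ranks: 70→10, 72→7, 82→2, 68→11, 76→6
Rank sum = 10 + 7 + 2 + 11 + 6 = 36

36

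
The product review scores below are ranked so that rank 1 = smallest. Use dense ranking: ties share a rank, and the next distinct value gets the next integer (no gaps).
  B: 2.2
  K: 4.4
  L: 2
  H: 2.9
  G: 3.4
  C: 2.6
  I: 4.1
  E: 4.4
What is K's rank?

Sorted (ascending): 2, 2.2, 2.6, 2.9, 3.4, 4.1, 4.4, 4.4
The 2 values of 4.4 share dense rank 7.
Remaining distinct values take the next consecutive integers.
K has value 4.4 → rank 7.

7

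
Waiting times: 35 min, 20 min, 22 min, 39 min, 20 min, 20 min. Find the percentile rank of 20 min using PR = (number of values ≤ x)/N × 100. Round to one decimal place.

50.0

N = 6.
Strictly below 20: 0. Equal to 20: 3.
PR = 3/6 × 100 = 50.0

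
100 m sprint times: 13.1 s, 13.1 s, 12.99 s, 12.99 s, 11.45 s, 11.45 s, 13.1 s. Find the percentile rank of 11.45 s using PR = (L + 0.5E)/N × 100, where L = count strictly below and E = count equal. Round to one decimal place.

14.3

N = 7.
Strictly below 11.45: 0. Equal to 11.45: 2.
PR = (0 + 0.5·2)/7 × 100 = 14.3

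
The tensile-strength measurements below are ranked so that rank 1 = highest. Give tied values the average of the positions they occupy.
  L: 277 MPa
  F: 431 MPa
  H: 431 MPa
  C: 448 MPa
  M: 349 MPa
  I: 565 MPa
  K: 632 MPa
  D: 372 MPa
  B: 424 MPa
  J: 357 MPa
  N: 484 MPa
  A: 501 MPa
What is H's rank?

Sorted (descending): 632, 565, 501, 484, 448, 431, 431, 424, 372, 357, 349, 277
The 2 values of 431 occupy positions 6–7 → average rank (6+7)/2 = 6.5.
H has value 431 MPa → rank 6.5.

6.5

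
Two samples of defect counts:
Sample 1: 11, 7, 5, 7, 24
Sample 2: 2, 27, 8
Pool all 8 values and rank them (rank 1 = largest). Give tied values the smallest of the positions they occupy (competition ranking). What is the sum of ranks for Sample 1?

Sorted (descending): 27, 24, 11, 8, 7, 7, 5, 2
The 2 values of 7 occupy positions 5–6 → each gets rank 5.
Sample 1 values → pooled ranks: 11→3, 7→5, 5→7, 7→5, 24→2
Rank sum = 3 + 5 + 7 + 5 + 2 = 22

22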